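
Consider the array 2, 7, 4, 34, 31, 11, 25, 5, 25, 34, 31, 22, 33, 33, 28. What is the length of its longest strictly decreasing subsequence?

One longest decreasing subsequence is 34, 31, 11, 5 (positions 4,5,6,8), of length 4; no longer one exists.

4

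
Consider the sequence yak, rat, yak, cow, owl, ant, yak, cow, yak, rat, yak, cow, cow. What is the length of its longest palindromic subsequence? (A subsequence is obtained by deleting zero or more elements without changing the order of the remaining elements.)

One longest palindromic subsequence is yak rat yak cow yak cow yak rat yak (positions 1,2,3,4,7,8,9,10,11); it reads the same forward and backward, and the interval DP gives dp[1][13] = 9.

9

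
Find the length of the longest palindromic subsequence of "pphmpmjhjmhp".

9

One longest palindromic subsequence is phmjhjmhp (positions 1,3,4,7,8,9,10,11,12); it reads the same forward and backward, and the interval DP gives dp[1][12] = 9.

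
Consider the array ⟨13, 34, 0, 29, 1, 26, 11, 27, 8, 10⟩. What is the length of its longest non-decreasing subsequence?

One longest non-decreasing subsequence is 0, 1, 26, 27 (positions 3,5,6,8), of length 4; no longer one exists.

4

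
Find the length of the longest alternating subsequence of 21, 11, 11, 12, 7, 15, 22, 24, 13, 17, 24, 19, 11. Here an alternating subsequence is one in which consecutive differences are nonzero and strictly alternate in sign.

Track the best alternating length ending on an up-step vs a down-step at each position: up/down = 1/1, 1/2, 1/2, 3/2, 1/4, 5/2, 5/1, 5/1, 5/6, 7/6, 7/1, 7/8, 5/8.
The maximum over both is 8; one such subsequence is 21, 11, 12, 7, 15, 13, 24, 19.

8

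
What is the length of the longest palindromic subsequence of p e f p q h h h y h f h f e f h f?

Using dp[i][j] = 2 + dp[i+1][j−1] if the ends match, else max(dp[i+1][j], dp[i][j−1]):
dp[1][17] = 9. A witness is fhhhyhhhf at positions 3,6,7,8,9,10,12,16,17.

9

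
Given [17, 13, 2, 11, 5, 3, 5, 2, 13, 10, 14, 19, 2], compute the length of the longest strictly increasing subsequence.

6

Scanning left to right, the best length ending at each element is: 17→1, 13→1, 2→1, 11→2, 5→2, 3→2, 5→3, 2→1, 13→4, 10→4, 14→5, 19→6, 2→1.
So the longest increasing subsequence has length 6, e.g. 2, 3, 5, 13, 14, 19.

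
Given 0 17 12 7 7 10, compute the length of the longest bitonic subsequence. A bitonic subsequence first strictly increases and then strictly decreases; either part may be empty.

Let inc[i] be the LIS ending at i and dec[i] the longest strictly decreasing subsequence starting at i. inc = [1, 2, 2, 2, 2, 3], dec = [1, 3, 2, 1, 1, 1].
max_i inc[i]+dec[i]−1 = 4, with one witness 0, 17, 12, 10.

4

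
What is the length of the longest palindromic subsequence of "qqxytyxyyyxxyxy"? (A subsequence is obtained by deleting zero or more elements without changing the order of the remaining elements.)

One longest palindromic subsequence is yyxyyyxyy (positions 4,6,7,8,9,10,12,13,15); it reads the same forward and backward, and the interval DP gives dp[1][15] = 9.

9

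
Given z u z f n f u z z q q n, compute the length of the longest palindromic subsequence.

One longest palindromic subsequence is zzfnfzz (positions 1,3,4,5,6,8,9); it reads the same forward and backward, and the interval DP gives dp[1][12] = 7.

7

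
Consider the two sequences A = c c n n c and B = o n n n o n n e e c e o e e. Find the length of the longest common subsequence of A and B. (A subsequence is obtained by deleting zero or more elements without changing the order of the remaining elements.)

3

Backtracking the LCS table gives one alignment: n (A3,B6) → n (A4,B7) → c (A5,B10).
So the longest common subsequence has length 3.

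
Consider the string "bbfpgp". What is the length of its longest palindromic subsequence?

One longest palindromic subsequence is pgp (positions 4,5,6); it reads the same forward and backward, and the interval DP gives dp[1][6] = 3.

3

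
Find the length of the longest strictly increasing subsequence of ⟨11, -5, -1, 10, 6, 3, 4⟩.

4

One longest increasing subsequence is -5, -1, 3, 4 (positions 2,3,6,7), of length 4; no longer one exists.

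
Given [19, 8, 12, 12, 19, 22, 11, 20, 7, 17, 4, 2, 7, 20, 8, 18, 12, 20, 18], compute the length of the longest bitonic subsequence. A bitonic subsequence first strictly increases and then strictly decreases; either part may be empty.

One longest bitonic subsequence is 8, 12, 19, 22, 20, 17, 4, 2 (positions 2,3,5,6,8,10,11,12): it rises to 22 then falls. Length 8 is optimal.

8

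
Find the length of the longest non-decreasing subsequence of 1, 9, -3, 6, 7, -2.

One longest non-decreasing subsequence is 1, 6, 7 (positions 1,4,5), of length 3; no longer one exists.

3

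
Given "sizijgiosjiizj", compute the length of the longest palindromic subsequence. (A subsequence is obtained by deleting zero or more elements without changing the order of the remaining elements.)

7

One longest palindromic subsequence is ziijiiz (positions 3,4,7,10,11,12,13); it reads the same forward and backward, and the interval DP gives dp[1][14] = 7.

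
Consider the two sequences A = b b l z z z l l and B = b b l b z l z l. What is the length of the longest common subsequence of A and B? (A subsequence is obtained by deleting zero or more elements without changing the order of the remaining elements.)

6

A longest common subsequence is bblzzl (length 6); the LCS DP confirms no longer common subsequence exists.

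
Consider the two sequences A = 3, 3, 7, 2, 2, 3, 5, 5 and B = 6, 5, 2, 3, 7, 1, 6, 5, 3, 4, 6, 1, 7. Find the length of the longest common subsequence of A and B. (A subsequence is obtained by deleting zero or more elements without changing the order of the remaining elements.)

3

A longest common subsequence is 3, 3, 7 (length 3); the LCS DP confirms no longer common subsequence exists.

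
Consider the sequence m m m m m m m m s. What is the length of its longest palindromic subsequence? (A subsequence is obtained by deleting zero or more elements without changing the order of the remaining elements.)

One longest palindromic subsequence is mmmmmmmm (positions 1,2,3,4,5,6,7,8); it reads the same forward and backward, and the interval DP gives dp[1][9] = 8.

8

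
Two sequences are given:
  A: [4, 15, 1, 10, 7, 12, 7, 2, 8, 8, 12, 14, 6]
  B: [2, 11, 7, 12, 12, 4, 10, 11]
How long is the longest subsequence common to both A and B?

3

A longest common subsequence is 7, 12, 12 (length 3); the LCS DP confirms no longer common subsequence exists.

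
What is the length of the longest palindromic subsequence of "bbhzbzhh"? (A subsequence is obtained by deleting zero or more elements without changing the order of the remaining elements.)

5

Using dp[i][j] = 2 + dp[i+1][j−1] if the ends match, else max(dp[i+1][j], dp[i][j−1]):
dp[1][8] = 5. A witness is hzbzh at positions 3,4,5,6,8.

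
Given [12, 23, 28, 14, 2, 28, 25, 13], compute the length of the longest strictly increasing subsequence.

One longest increasing subsequence is 12, 23, 28 (positions 1,2,3), of length 3; no longer one exists.

3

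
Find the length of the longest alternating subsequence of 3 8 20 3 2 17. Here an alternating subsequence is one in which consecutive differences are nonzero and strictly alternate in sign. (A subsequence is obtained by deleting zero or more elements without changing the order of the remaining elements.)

4

A longest alternating subsequence is 3, 8, 3, 17 (positions 1,2,4,6); its 3 consecutive differences strictly alternate in sign, and length 4 is optimal.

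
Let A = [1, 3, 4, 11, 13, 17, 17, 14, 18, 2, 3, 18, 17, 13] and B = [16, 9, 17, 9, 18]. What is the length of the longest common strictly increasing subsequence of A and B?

For each value that appears in both, track the longest common increasing run ending there.
The best achievable length is 2; one witness is 17, 18 (A-positions 6,9, B-positions 3,5).

2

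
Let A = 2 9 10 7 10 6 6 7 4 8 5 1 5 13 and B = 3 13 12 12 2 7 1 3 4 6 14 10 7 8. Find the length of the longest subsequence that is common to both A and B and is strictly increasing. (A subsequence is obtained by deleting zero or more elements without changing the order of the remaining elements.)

For each value that appears in both, track the longest common increasing run ending there.
The best achievable length is 4; one witness is 2, 6, 7, 8 (A-positions 1,6,8,10, B-positions 5,10,13,14).

4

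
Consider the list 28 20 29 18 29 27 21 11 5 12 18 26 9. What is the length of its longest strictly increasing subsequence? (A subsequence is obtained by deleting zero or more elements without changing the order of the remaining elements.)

Scanning left to right, the best length ending at each element is: 28→1, 20→1, 29→2, 18→1, 29→2, 27→2, 21→2, 11→1, 5→1, 12→2, 18→3, 26→4, 9→2.
So the longest increasing subsequence has length 4, e.g. 11, 12, 18, 26.

4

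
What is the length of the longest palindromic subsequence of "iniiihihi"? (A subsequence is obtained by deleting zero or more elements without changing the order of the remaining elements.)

One longest palindromic subsequence is iiiiii (positions 1,3,4,5,7,9); it reads the same forward and backward, and the interval DP gives dp[1][9] = 6.

6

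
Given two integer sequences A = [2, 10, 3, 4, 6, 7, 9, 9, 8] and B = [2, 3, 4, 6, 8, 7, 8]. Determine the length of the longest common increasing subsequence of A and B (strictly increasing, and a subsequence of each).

For each value that appears in both, track the longest common increasing run ending there.
The best achievable length is 6; one witness is 2, 3, 4, 6, 7, 8 (A-positions 1,3,4,5,6,9, B-positions 1,2,3,4,6,7).

6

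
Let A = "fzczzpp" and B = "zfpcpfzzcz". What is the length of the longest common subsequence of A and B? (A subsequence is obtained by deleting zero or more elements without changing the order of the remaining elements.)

4

Backtracking the LCS table gives one alignment: f (A1,B6) → z (A2,B8) → c (A3,B9) → z (A5,B10).
So the longest common subsequence has length 4.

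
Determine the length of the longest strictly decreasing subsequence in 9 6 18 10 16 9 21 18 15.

3

One longest decreasing subsequence is 18, 10, 9 (positions 3,4,6), of length 3; no longer one exists.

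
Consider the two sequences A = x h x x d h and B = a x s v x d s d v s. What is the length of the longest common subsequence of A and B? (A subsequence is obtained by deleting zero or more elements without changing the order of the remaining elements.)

3

Backtracking the LCS table gives one alignment: x (A1,B2) → x (A3,B5) → d (A5,B8).
So the longest common subsequence has length 3.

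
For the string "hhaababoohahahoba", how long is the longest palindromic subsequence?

Using dp[i][j] = 2 + dp[i+1][j−1] if the ends match, else max(dp[i+1][j], dp[i][j−1]):
dp[1][17] = 11. A witness is abohahahoba at positions 3,5,8,10,11,12,13,14,15,16,17.

11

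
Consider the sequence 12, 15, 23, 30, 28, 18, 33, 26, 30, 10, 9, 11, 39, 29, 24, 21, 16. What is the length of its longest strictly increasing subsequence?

6

Let dp[i] be the longest increasing subsequence ending at position i. Then dp = [1, 2, 3, 4, 4, 3, 5, 4, 5, 1, 1, 2, 6, 5, 4, 4, 3].
The maximum is 6; one witness is 12, 15, 23, 30, 33, 39 at positions 1,2,3,4,7,13.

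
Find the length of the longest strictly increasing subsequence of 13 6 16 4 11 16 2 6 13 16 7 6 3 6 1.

Let dp[i] be the longest increasing subsequence ending at position i. Then dp = [1, 1, 2, 1, 2, 3, 1, 2, 3, 4, 3, 2, 2, 3, 1].
The maximum is 4; one witness is 6, 11, 13, 16 at positions 2,5,9,10.

4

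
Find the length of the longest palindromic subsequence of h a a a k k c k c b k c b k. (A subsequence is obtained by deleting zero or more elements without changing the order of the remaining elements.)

Using dp[i][j] = 2 + dp[i+1][j−1] if the ends match, else max(dp[i+1][j], dp[i][j−1]):
dp[1][14] = 7. A witness is kckbkck at positions 5,7,8,10,11,12,14.

7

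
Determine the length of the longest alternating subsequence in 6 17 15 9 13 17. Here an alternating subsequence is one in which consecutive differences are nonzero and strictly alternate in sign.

4

Track the best alternating length ending on an up-step vs a down-step at each position: up/down = 1/1, 2/1, 2/3, 2/3, 4/3, 4/1.
The maximum over both is 4; one such subsequence is 6, 17, 9, 13.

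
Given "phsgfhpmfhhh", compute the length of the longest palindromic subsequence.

One longest palindromic subsequence is hhhhh (positions 2,6,10,11,12); it reads the same forward and backward, and the interval DP gives dp[1][12] = 5.

5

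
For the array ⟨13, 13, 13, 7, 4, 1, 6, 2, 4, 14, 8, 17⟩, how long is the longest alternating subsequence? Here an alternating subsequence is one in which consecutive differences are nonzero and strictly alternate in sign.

Track the best alternating length ending on an up-step vs a down-step at each position: up/down = 1/1, 1/1, 1/1, 1/2, 1/2, 1/2, 3/2, 3/4, 5/4, 5/1, 5/6, 7/1.
The maximum over both is 7; one such subsequence is 13, 4, 6, 2, 14, 8, 17.

7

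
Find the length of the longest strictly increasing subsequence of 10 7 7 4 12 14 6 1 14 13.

One longest increasing subsequence is 10, 12, 14 (positions 1,5,6), of length 3; no longer one exists.

3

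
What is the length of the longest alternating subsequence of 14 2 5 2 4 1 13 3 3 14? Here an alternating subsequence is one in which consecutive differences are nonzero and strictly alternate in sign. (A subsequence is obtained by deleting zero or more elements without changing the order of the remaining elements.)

9

A longest alternating subsequence is 14, 2, 5, 2, 4, 1, 13, 3, 14 (positions 1,2,3,4,5,6,7,8,10); its 8 consecutive differences strictly alternate in sign, and length 9 is optimal.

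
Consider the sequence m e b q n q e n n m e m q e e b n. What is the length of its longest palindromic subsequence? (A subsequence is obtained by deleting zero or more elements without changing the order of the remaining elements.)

One longest palindromic subsequence is nqenneqn (positions 5,6,7,8,9,11,13,17); it reads the same forward and backward, and the interval DP gives dp[1][17] = 8.

8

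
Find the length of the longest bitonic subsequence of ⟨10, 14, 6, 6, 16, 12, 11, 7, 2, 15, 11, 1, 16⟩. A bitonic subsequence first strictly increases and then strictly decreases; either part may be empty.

One longest bitonic subsequence is 10, 14, 16, 12, 11, 7, 2, 1 (positions 1,2,5,6,7,8,9,12): it rises to 16 then falls. Length 8 is optimal.

8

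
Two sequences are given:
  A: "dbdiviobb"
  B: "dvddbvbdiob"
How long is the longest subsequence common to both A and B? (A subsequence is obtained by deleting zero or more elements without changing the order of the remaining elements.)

6

A longest common subsequence is dbdiob (length 6); the LCS DP confirms no longer common subsequence exists.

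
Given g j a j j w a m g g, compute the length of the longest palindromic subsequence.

6

One longest palindromic subsequence is gajjag (positions 1,3,4,5,7,10); it reads the same forward and backward, and the interval DP gives dp[1][10] = 6.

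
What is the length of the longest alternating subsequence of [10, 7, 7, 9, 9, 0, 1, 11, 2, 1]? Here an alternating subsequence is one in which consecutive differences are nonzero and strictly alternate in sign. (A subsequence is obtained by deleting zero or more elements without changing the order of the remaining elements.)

A longest alternating subsequence is 10, 7, 9, 0, 11, 2 (positions 1,2,4,6,8,9); its 5 consecutive differences strictly alternate in sign, and length 6 is optimal.

6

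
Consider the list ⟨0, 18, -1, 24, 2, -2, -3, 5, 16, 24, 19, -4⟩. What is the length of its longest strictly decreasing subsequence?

Scanning left to right, the best length ending at each element is: 0→1, 18→1, -1→2, 24→1, 2→2, -2→3, -3→4, 5→2, 16→2, 24→1, 19→2, -4→5.
So the longest decreasing subsequence has length 5, e.g. 0, -1, -2, -3, -4.

5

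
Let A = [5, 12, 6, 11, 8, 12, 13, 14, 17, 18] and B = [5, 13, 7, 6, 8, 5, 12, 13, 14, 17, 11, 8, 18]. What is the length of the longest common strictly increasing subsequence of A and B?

8

A longest common strictly increasing subsequence is 5, 6, 8, 12, 13, 14, 17, 18 (length 8); it appears in order in both A and B, and no longer such subsequence exists.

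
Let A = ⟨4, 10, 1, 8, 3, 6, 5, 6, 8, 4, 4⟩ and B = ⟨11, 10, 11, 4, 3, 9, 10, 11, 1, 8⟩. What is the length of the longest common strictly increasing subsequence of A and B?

A longest common strictly increasing subsequence is 4, 10 (length 2); it appears in order in both A and B, and no longer such subsequence exists.

2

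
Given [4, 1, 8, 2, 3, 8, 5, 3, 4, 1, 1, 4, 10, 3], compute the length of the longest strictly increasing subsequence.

5

Let dp[i] be the longest increasing subsequence ending at position i. Then dp = [1, 1, 2, 2, 3, 4, 4, 3, 4, 1, 1, 4, 5, 3].
The maximum is 5; one witness is 1, 2, 3, 8, 10 at positions 2,4,5,6,13.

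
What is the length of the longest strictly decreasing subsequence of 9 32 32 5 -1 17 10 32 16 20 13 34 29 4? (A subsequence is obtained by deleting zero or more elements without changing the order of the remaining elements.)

Let dp[i] be the longest decreasing subsequence ending at position i. Then dp = [1, 1, 1, 2, 3, 2, 3, 1, 3, 2, 4, 1, 2, 5].
The maximum is 5; one witness is 32, 17, 16, 13, 4 at positions 2,6,9,11,14.

5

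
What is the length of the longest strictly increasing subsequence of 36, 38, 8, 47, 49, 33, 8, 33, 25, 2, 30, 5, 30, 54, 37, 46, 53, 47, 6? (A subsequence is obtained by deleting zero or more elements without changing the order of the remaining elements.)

Let dp[i] be the longest increasing subsequence ending at position i. Then dp = [1, 2, 1, 3, 4, 2, 1, 2, 2, 1, 3, 2, 3, 5, 4, 5, 6, 6, 3].
The maximum is 6; one witness is 8, 25, 30, 37, 46, 53 at positions 3,9,11,15,16,17.

6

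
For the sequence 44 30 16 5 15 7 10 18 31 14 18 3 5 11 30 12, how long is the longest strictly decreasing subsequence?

One longest decreasing subsequence is 44, 30, 16, 15, 7, 3 (positions 1,2,3,5,6,12), of length 6; no longer one exists.

6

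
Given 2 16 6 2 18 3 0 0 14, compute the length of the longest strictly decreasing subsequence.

4

Let dp[i] be the longest decreasing subsequence ending at position i. Then dp = [1, 1, 2, 3, 1, 3, 4, 4, 2].
The maximum is 4; one witness is 16, 6, 2, 0 at positions 2,3,4,7.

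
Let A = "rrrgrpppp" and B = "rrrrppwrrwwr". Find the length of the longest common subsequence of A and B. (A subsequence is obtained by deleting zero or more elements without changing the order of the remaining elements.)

6

Backtracking the LCS table gives one alignment: r (A1,B1) → r (A2,B2) → r (A3,B3) → r (A5,B4) → p (A6,B5) → p (A7,B6).
So the longest common subsequence has length 6.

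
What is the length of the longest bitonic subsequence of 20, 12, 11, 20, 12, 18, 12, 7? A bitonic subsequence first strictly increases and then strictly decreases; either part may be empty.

5

Let inc[i] be the LIS ending at i and dec[i] the longest strictly decreasing subsequence starting at i. inc = [1, 1, 1, 2, 2, 3, 2, 1], dec = [4, 3, 2, 4, 2, 3, 2, 1].
max_i inc[i]+dec[i]−1 = 5, with one witness 12, 20, 18, 12, 7.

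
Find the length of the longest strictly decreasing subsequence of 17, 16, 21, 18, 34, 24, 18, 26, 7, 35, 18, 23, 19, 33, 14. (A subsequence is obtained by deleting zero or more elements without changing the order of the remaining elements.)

5

Let dp[i] be the longest decreasing subsequence ending at position i. Then dp = [1, 2, 1, 2, 1, 2, 3, 2, 4, 1, 3, 3, 4, 2, 5].
The maximum is 5; one witness is 34, 24, 23, 19, 14 at positions 5,6,12,13,15.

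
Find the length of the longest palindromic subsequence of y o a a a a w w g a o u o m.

Using dp[i][j] = 2 + dp[i+1][j−1] if the ends match, else max(dp[i+1][j], dp[i][j−1]):
dp[1][14] = 7. A witness is oaaaaao at positions 2,3,4,5,6,10,13.

7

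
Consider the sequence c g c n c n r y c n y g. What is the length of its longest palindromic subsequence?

7

One longest palindromic subsequence is gncycng (positions 2,4,5,8,9,10,12); it reads the same forward and backward, and the interval DP gives dp[1][12] = 7.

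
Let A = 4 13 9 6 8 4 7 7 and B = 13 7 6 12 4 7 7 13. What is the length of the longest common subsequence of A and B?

Backtracking the LCS table gives one alignment: 13 (A2,B1) → 6 (A4,B3) → 4 (A6,B5) → 7 (A7,B6) → 7 (A8,B7).
So the longest common subsequence has length 5.

5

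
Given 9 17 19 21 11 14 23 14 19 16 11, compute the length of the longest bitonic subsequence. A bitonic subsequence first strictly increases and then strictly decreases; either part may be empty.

One longest bitonic subsequence is 9, 17, 19, 21, 23, 19, 16, 11 (positions 1,2,3,4,7,9,10,11): it rises to 23 then falls. Length 8 is optimal.

8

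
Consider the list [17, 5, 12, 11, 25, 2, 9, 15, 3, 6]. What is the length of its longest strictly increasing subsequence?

3

Scanning left to right, the best length ending at each element is: 17→1, 5→1, 12→2, 11→2, 25→3, 2→1, 9→2, 15→3, 3→2, 6→3.
So the longest increasing subsequence has length 3, e.g. 5, 12, 25.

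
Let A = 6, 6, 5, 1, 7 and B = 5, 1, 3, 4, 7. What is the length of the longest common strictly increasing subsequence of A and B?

2

For each value that appears in both, track the longest common increasing run ending there.
The best achievable length is 2; one witness is 5, 7 (A-positions 3,5, B-positions 1,5).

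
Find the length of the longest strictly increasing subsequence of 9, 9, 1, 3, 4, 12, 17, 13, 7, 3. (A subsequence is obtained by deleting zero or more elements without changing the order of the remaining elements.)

5

Scanning left to right, the best length ending at each element is: 9→1, 9→1, 1→1, 3→2, 4→3, 12→4, 17→5, 13→5, 7→4, 3→2.
So the longest increasing subsequence has length 5, e.g. 1, 3, 4, 12, 17.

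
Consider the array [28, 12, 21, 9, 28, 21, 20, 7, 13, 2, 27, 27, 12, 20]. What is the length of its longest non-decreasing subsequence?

5

Scanning left to right, the best length ending at each element is: 28→1, 12→1, 21→2, 9→1, 28→3, 21→3, 20→2, 7→1, 13→2, 2→1, 27→4, 27→5, 12→2, 20→3.
So the longest non-decreasing subsequence has length 5, e.g. 12, 21, 21, 27, 27.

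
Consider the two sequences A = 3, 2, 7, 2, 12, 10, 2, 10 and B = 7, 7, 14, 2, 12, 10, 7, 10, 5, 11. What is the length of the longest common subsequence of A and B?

Backtracking the LCS table gives one alignment: 7 (A3,B2) → 2 (A4,B4) → 12 (A5,B5) → 10 (A6,B6) → 10 (A8,B8).
So the longest common subsequence has length 5.

5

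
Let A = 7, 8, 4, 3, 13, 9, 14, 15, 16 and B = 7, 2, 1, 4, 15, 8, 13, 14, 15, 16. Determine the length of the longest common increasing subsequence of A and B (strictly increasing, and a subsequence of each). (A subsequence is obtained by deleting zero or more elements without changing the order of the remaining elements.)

For each value that appears in both, track the longest common increasing run ending there.
The best achievable length is 6; one witness is 7, 8, 13, 14, 15, 16 (A-positions 1,2,5,7,8,9, B-positions 1,6,7,8,9,10).

6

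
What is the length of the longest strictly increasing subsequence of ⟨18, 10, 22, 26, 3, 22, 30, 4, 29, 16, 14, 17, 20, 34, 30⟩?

6

One longest increasing subsequence is 3, 4, 16, 17, 20, 34 (positions 5,8,10,12,13,14), of length 6; no longer one exists.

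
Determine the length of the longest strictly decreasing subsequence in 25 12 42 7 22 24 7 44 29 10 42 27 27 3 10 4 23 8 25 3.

Let dp[i] be the longest decreasing subsequence ending at position i. Then dp = [1, 2, 1, 3, 2, 2, 3, 1, 2, 3, 2, 3, 3, 4, 4, 5, 4, 5, 4, 6].
The maximum is 6; one witness is 42, 29, 27, 10, 4, 3 at positions 3,9,12,15,16,20.

6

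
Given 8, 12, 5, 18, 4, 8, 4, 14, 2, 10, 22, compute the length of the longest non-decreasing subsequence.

4

Scanning left to right, the best length ending at each element is: 8→1, 12→2, 5→1, 18→3, 4→1, 8→2, 4→2, 14→3, 2→1, 10→3, 22→4.
So the longest non-decreasing subsequence has length 4, e.g. 8, 12, 18, 22.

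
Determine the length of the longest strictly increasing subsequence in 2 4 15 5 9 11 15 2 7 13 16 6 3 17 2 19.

9

Scanning left to right, the best length ending at each element is: 2→1, 4→2, 15→3, 5→3, 9→4, 11→5, 15→6, 2→1, 7→4, 13→6, 16→7, 6→4, 3→2, 17→8, 2→1, 19→9.
So the longest increasing subsequence has length 9, e.g. 2, 4, 5, 9, 11, 15, 16, 17, 19.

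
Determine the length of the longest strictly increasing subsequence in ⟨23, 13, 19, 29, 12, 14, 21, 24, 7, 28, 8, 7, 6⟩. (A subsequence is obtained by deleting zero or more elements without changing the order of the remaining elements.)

One longest increasing subsequence is 13, 19, 21, 24, 28 (positions 2,3,7,8,10), of length 5; no longer one exists.

5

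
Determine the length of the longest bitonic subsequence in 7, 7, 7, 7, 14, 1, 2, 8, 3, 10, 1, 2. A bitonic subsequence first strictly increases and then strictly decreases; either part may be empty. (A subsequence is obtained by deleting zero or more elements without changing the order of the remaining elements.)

Let inc[i] be the LIS ending at i and dec[i] the longest strictly decreasing subsequence starting at i. inc = [1, 1, 1, 1, 2, 1, 2, 3, 3, 4, 1, 2], dec = [3, 3, 3, 3, 4, 1, 2, 3, 2, 2, 1, 1].
max_i inc[i]+dec[i]−1 = 5, with one witness 7, 14, 8, 3, 2.

5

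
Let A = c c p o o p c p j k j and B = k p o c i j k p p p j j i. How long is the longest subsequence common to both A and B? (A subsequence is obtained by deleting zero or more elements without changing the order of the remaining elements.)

A longest common subsequence is cpppjj (length 6); the LCS DP confirms no longer common subsequence exists.

6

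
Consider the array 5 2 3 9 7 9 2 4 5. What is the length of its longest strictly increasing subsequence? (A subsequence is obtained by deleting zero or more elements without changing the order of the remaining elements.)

Scanning left to right, the best length ending at each element is: 5→1, 2→1, 3→2, 9→3, 7→3, 9→4, 2→1, 4→3, 5→4.
So the longest increasing subsequence has length 4, e.g. 2, 3, 7, 9.

4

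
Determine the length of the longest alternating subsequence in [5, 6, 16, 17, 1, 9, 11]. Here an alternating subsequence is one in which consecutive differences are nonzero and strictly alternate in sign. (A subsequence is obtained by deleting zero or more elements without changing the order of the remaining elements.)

A longest alternating subsequence is 5, 6, 1, 9 (positions 1,2,5,6); its 3 consecutive differences strictly alternate in sign, and length 4 is optimal.

4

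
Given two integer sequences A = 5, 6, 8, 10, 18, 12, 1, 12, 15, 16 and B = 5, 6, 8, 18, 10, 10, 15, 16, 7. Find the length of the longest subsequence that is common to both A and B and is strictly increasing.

6

For each value that appears in both, track the longest common increasing run ending there.
The best achievable length is 6; one witness is 5, 6, 8, 10, 15, 16 (A-positions 1,2,3,4,9,10, B-positions 1,2,3,5,7,8).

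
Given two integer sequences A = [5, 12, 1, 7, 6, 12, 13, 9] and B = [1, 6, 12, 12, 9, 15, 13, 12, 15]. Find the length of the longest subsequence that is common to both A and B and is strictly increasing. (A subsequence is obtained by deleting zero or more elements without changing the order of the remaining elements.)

A longest common strictly increasing subsequence is 1, 6, 12, 13 (length 4); it appears in order in both A and B, and no longer such subsequence exists.

4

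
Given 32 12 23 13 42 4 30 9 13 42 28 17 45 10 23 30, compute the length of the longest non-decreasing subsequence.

6

One longest non-decreasing subsequence is 12, 13, 13, 17, 23, 30 (positions 2,4,9,12,15,16), of length 6; no longer one exists.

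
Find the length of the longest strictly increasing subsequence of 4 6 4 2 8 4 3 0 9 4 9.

4

One longest increasing subsequence is 4, 6, 8, 9 (positions 1,2,5,9), of length 4; no longer one exists.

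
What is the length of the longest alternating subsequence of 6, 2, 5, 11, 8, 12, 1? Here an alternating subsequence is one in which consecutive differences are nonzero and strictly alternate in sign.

A longest alternating subsequence is 6, 2, 11, 8, 12, 1 (positions 1,2,4,5,6,7); its 5 consecutive differences strictly alternate in sign, and length 6 is optimal.

6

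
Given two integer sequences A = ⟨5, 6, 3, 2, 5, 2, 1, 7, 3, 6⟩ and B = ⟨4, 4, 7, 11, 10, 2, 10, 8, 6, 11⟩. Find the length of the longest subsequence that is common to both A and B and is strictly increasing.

2

For each value that appears in both, track the longest common increasing run ending there.
The best achievable length is 2; one witness is 2, 6 (A-positions 4,10, B-positions 6,9).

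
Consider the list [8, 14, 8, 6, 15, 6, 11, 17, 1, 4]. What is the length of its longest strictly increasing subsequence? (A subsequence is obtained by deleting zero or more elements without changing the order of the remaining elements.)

4

Scanning left to right, the best length ending at each element is: 8→1, 14→2, 8→1, 6→1, 15→3, 6→1, 11→2, 17→4, 1→1, 4→2.
So the longest increasing subsequence has length 4, e.g. 8, 14, 15, 17.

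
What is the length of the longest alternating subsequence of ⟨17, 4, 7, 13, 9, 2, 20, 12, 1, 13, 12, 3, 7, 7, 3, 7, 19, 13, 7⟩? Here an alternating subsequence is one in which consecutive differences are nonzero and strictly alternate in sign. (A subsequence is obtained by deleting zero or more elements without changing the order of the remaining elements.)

12

A longest alternating subsequence is 17, 4, 13, 9, 20, 12, 13, 3, 7, 3, 19, 13 (positions 1,2,4,5,7,8,10,12,13,15,17,18); its 11 consecutive differences strictly alternate in sign, and length 12 is optimal.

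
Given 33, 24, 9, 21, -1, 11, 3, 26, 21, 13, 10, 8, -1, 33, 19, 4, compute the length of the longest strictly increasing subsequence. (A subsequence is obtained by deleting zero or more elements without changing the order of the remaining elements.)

4

One longest increasing subsequence is 9, 21, 26, 33 (positions 3,4,8,14), of length 4; no longer one exists.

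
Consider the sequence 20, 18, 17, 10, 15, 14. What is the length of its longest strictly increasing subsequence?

Scanning left to right, the best length ending at each element is: 20→1, 18→1, 17→1, 10→1, 15→2, 14→2.
So the longest increasing subsequence has length 2, e.g. 10, 15.

2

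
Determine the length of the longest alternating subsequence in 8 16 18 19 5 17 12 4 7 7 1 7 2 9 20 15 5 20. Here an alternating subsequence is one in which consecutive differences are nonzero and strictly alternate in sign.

Track the best alternating length ending on an up-step vs a down-step at each position: up/down = 1/1, 2/1, 2/1, 2/1, 1/3, 4/3, 4/5, 1/5, 6/5, 6/5, 1/7, 8/5, 8/9, 10/5, 10/1, 10/11, 10/11, 12/1.
The maximum over both is 12; one such subsequence is 8, 16, 5, 17, 4, 7, 1, 7, 2, 20, 15, 20.

12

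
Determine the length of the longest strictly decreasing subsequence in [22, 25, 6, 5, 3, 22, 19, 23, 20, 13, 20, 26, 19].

Scanning left to right, the best length ending at each element is: 22→1, 25→1, 6→2, 5→3, 3→4, 22→2, 19→3, 23→2, 20→3, 13→4, 20→3, 26→1, 19→4.
So the longest decreasing subsequence has length 4, e.g. 22, 6, 5, 3.

4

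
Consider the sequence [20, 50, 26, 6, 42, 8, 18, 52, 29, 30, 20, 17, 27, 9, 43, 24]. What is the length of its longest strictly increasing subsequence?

One longest increasing subsequence is 6, 8, 18, 29, 30, 43 (positions 4,6,7,9,10,15), of length 6; no longer one exists.

6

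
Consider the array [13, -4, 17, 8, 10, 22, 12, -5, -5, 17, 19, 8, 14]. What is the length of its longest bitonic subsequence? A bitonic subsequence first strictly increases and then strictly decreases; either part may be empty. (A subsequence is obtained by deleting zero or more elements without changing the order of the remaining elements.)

One longest bitonic subsequence is -4, 8, 10, 12, 17, 19, 14 (positions 2,4,5,7,10,11,13): it rises to 19 then falls. Length 7 is optimal.

7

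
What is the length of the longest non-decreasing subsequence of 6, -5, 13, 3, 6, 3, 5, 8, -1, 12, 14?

7

Let dp[i] be the longest non-decreasing subsequence ending at position i. Then dp = [1, 1, 2, 2, 3, 3, 4, 5, 2, 6, 7].
The maximum is 7; one witness is -5, 3, 3, 5, 8, 12, 14 at positions 2,4,6,7,8,10,11.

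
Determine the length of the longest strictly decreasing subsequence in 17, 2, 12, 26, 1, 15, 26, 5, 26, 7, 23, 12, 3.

Let dp[i] be the longest decreasing subsequence ending at position i. Then dp = [1, 2, 2, 1, 3, 2, 1, 3, 1, 3, 2, 3, 4].
The maximum is 4; one witness is 17, 12, 5, 3 at positions 1,3,8,13.

4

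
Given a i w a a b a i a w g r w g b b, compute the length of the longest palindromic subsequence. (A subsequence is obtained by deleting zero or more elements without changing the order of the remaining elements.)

One longest palindromic subsequence is waabaaw (positions 3,4,5,6,7,9,13); it reads the same forward and backward, and the interval DP gives dp[1][16] = 7.

7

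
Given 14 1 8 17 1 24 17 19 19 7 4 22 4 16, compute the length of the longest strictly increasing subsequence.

Scanning left to right, the best length ending at each element is: 14→1, 1→1, 8→2, 17→3, 1→1, 24→4, 17→3, 19→4, 19→4, 7→2, 4→2, 22→5, 4→2, 16→3.
So the longest increasing subsequence has length 5, e.g. 1, 8, 17, 19, 22.

5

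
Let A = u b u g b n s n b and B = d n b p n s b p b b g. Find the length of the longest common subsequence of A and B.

4

Backtracking the LCS table gives one alignment: b (A2,B3) → n (A6,B5) → s (A7,B6) → b (A9,B10).
So the longest common subsequence has length 4.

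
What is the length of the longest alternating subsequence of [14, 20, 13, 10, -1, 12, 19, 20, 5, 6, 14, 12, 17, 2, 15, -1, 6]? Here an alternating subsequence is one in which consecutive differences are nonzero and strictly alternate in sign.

12

A longest alternating subsequence is 14, 20, 10, 12, 5, 14, 12, 17, 2, 15, -1, 6 (positions 1,2,4,6,9,11,12,13,14,15,16,17); its 11 consecutive differences strictly alternate in sign, and length 12 is optimal.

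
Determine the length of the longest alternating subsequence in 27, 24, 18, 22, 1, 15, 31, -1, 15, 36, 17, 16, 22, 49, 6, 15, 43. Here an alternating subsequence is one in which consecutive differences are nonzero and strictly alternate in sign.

Track the best alternating length ending on an up-step vs a down-step at each position: up/down = 1/1, 1/2, 1/2, 3/2, 1/4, 5/4, 5/1, 1/6, 7/6, 7/1, 7/8, 7/8, 9/8, 9/1, 7/10, 11/10, 11/10.
The maximum over both is 11; one such subsequence is 27, 18, 22, 1, 15, -1, 36, 17, 22, 6, 15.

11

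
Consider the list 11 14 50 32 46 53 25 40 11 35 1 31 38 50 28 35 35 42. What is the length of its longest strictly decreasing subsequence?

Let dp[i] be the longest decreasing subsequence ending at position i. Then dp = [1, 1, 1, 2, 2, 1, 3, 3, 4, 4, 5, 5, 4, 2, 6, 5, 5, 3].
The maximum is 6; one witness is 50, 46, 40, 35, 31, 28 at positions 3,5,8,10,12,15.

6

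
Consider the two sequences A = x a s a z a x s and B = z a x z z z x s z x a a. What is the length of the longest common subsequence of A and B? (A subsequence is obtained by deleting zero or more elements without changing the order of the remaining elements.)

Backtracking the LCS table gives one alignment: x (A1,B7) → s (A3,B8) → a (A4,B11) → a (A6,B12).
So the longest common subsequence has length 4.

4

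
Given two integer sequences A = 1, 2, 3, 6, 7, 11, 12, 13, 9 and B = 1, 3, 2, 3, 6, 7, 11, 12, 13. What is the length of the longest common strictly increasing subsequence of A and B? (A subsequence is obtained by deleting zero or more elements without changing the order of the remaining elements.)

A longest common strictly increasing subsequence is 1, 2, 3, 6, 7, 11, 12, 13 (length 8); it appears in order in both A and B, and no longer such subsequence exists.

8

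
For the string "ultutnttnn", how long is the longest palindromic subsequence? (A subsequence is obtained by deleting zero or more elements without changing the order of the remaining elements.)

Using dp[i][j] = 2 + dp[i+1][j−1] if the ends match, else max(dp[i+1][j], dp[i][j−1]):
dp[1][10] = 5. A witness is ttntt at positions 3,5,6,7,8.

5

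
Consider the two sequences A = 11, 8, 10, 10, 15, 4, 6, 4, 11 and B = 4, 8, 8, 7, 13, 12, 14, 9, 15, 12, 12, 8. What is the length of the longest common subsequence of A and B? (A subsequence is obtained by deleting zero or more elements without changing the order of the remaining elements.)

A longest common subsequence is 8, 15 (length 2); the LCS DP confirms no longer common subsequence exists.

2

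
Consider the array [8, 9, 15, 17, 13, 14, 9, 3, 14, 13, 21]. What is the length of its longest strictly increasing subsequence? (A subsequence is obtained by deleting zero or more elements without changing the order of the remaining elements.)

Let dp[i] be the longest increasing subsequence ending at position i. Then dp = [1, 2, 3, 4, 3, 4, 2, 1, 4, 3, 5].
The maximum is 5; one witness is 8, 9, 15, 17, 21 at positions 1,2,3,4,11.

5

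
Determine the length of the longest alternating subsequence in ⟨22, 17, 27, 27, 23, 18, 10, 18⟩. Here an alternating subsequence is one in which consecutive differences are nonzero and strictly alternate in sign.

A longest alternating subsequence is 22, 17, 27, 10, 18 (positions 1,2,3,7,8); its 4 consecutive differences strictly alternate in sign, and length 5 is optimal.

5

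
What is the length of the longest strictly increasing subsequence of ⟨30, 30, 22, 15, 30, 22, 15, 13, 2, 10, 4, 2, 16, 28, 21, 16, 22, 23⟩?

6

Scanning left to right, the best length ending at each element is: 30→1, 30→1, 22→1, 15→1, 30→2, 22→2, 15→1, 13→1, 2→1, 10→2, 4→2, 2→1, 16→3, 28→4, 21→4, 16→3, 22→5, 23→6.
So the longest increasing subsequence has length 6, e.g. 2, 10, 16, 21, 22, 23.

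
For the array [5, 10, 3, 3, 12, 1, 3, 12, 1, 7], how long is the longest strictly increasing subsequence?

Let dp[i] be the longest increasing subsequence ending at position i. Then dp = [1, 2, 1, 1, 3, 1, 2, 3, 1, 3].
The maximum is 3; one witness is 5, 10, 12 at positions 1,2,5.

3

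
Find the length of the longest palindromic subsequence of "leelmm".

4

One longest palindromic subsequence is leel (positions 1,2,3,4); it reads the same forward and backward, and the interval DP gives dp[1][6] = 4.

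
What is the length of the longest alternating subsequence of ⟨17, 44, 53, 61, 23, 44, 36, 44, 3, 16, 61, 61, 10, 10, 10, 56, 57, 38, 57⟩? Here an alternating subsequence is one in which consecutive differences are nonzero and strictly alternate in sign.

12

Track the best alternating length ending on an up-step vs a down-step at each position: up/down = 1/1, 2/1, 2/1, 2/1, 2/3, 4/3, 4/5, 6/3, 1/7, 8/7, 8/1, 8/1, 8/9, 8/9, 8/9, 10/9, 10/9, 10/11, 12/9.
The maximum over both is 12; one such subsequence is 17, 44, 23, 44, 36, 44, 3, 16, 10, 56, 38, 57.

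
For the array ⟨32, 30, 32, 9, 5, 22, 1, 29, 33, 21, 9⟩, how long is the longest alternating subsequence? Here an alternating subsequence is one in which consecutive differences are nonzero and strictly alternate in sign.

A longest alternating subsequence is 32, 30, 32, 9, 22, 1, 29, 21 (positions 1,2,3,4,6,7,8,10); its 7 consecutive differences strictly alternate in sign, and length 8 is optimal.

8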